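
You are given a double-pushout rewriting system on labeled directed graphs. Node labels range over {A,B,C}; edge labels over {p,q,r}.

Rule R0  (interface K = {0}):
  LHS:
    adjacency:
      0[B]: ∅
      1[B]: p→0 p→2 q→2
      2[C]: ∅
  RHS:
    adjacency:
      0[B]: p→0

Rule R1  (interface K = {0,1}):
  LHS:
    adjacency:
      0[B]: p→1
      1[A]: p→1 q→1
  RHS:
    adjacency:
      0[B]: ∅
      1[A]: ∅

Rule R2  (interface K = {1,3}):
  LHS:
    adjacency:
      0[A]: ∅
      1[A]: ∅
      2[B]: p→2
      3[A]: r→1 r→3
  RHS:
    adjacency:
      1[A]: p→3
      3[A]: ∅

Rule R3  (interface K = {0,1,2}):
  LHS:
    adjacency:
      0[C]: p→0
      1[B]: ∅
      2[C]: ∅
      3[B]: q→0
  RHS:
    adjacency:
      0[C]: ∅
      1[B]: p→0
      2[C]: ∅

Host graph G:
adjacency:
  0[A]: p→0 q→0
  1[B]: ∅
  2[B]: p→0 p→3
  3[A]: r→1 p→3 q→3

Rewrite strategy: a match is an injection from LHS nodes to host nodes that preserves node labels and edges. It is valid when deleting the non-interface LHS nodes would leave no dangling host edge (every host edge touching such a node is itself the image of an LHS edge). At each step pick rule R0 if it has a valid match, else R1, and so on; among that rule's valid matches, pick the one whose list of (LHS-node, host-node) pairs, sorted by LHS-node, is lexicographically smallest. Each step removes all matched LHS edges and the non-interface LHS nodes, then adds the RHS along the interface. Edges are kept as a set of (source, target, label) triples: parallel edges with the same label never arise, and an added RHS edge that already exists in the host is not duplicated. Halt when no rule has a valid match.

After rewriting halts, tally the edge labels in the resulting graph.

Answer: r:1

Rewrite trace:
initial: |V|=4 |E|=7  E = 0-p->0 0-q->0 2-p->0 2-p->3 3-r->1 3-p->3 3-q->3
step 1: apply R1 at {0↦2, 1↦0}  → |V|=4 |E|=4  E = 2-p->3 3-r->1 3-p->3 3-q->3
step 2: apply R1 at {0↦2, 1↦3}  → |V|=4 |E|=1  E = 3-r->1
normal form: no rule applies after step 2
NF edges: [(3, 1, 'r')]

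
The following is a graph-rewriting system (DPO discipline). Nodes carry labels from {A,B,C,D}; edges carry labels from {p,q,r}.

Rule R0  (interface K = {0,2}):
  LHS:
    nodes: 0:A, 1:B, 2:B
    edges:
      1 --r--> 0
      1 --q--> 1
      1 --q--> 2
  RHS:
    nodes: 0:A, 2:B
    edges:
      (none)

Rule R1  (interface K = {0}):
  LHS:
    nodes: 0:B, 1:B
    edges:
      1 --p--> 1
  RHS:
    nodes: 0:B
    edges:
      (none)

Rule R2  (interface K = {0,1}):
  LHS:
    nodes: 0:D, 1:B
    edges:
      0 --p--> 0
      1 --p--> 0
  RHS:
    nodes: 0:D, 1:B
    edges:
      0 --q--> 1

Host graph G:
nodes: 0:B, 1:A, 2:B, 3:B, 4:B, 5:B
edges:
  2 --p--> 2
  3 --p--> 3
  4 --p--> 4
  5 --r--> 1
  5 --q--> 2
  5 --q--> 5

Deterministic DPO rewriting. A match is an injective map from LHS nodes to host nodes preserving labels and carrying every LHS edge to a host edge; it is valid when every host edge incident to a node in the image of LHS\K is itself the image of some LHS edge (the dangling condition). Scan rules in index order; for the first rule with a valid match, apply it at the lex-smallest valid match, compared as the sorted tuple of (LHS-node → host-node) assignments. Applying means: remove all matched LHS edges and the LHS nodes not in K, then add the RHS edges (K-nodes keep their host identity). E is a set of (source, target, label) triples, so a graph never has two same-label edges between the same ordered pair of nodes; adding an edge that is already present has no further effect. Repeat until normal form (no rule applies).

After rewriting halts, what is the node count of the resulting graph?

start.  V:6 E:6  edges: 2-p->2 3-p->3 4-p->4 5-r->1 5-q->2 5-q->5
1. fire R0 via {0↦1, 1↦5, 2↦2}  →  V:5 E:3  edges: 2-p->2 3-p->3 4-p->4
2. fire R1 via {0↦0, 1↦2}  →  V:4 E:2  edges: 3-p->3 4-p->4
3. fire R1 via {0↦0, 1↦3}  →  V:3 E:1  edges: 4-p->4
4. fire R1 via {0↦0, 1↦4}  →  V:2 E:0  edges: ∅
normal form: no rule applies after step 4
NF nodes: {0:B, 1:A}

Answer: 2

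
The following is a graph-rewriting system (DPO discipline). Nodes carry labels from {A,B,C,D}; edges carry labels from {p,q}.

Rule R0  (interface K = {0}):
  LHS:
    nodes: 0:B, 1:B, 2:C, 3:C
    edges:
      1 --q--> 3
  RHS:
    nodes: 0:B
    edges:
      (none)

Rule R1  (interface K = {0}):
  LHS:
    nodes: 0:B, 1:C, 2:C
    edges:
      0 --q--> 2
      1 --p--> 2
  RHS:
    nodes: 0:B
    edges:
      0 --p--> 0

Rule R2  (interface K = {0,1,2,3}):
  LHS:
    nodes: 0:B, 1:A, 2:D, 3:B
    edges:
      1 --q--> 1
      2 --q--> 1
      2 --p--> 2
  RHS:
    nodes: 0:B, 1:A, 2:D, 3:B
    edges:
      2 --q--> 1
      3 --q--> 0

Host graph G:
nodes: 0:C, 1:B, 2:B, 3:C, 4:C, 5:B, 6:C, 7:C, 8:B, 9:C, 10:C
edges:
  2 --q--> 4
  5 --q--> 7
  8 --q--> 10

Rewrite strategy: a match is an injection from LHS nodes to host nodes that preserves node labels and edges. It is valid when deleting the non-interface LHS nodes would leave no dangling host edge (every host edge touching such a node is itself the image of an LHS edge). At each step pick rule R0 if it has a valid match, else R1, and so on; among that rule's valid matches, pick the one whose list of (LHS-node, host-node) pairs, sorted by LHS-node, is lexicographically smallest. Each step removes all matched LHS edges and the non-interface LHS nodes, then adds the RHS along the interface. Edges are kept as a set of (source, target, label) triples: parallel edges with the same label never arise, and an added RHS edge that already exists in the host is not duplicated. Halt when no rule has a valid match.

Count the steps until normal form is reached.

Answer: 3

Derivation:
start.  V:11 E:3  edges: 2-q->4 5-q->7 8-q->10
1. fire R0 via {0↦1, 1↦2, 2↦0, 3↦4}  →  V:8 E:2  edges: 5-q->7 8-q->10
2. fire R0 via {0↦1, 1↦5, 2↦3, 3↦7}  →  V:5 E:1  edges: 8-q->10
3. fire R0 via {0↦1, 1↦8, 2↦6, 3↦10}  →  V:2 E:0  edges: ∅
halt: no rule applies after step 3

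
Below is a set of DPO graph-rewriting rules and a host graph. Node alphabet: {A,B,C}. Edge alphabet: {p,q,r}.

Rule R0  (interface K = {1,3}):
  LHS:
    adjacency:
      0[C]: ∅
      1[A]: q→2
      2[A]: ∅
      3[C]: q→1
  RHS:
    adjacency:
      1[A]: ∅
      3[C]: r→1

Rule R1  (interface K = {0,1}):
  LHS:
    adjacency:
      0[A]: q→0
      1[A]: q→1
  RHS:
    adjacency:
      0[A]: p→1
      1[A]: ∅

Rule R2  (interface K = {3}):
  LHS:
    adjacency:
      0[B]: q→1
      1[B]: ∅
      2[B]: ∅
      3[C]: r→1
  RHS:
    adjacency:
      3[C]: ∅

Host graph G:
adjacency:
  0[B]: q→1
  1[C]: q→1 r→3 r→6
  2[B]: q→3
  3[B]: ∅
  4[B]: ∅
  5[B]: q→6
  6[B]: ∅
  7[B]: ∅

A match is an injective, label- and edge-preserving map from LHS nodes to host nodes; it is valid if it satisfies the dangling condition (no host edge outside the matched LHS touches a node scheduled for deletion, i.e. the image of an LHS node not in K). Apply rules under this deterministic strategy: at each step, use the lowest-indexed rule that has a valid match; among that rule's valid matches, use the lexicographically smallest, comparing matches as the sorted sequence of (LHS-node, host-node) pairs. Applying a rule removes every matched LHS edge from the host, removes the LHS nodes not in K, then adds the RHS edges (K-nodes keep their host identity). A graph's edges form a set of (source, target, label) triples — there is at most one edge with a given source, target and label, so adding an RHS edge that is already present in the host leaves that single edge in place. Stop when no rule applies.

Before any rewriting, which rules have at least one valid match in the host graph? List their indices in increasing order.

Answer: [R2]

Steps:
R0: no valid match — LHS pattern not found
R1: no valid match — LHS pattern not found
R2: 4 valid matches — {0↦2, 1↦3, 2↦4, 3↦1}, {0↦2, 1↦3, 2↦7, 3↦1}, {0↦5, 1↦6, 2↦4, 3↦1} (+1 more)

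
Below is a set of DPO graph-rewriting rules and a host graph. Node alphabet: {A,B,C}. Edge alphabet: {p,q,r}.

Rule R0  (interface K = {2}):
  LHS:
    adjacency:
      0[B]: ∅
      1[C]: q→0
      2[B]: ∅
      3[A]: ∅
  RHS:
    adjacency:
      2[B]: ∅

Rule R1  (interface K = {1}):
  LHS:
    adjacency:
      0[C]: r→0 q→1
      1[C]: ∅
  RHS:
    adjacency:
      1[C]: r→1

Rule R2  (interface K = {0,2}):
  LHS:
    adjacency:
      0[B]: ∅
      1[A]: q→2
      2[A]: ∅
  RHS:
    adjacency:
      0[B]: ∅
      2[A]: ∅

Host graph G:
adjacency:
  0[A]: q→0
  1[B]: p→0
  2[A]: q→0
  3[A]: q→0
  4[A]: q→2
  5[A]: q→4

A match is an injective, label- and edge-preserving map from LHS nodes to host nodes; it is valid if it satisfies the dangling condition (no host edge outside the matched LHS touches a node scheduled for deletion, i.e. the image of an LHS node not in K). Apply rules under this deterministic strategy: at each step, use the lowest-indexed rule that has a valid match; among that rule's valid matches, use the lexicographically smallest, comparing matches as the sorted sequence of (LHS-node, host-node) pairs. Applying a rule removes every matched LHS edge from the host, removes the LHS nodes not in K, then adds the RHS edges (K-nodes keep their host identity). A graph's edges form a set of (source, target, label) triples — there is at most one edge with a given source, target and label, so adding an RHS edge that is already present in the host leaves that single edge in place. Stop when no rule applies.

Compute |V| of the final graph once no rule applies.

start.  V:6 E:6  edges: 0-q->0 1-p->0 2-q->0 3-q->0 4-q->2 5-q->4
1. fire R2 via {0↦1, 1↦3, 2↦0}  →  V:5 E:5  edges: 0-q->0 1-p->0 2-q->0 4-q->2 5-q->4
2. fire R2 via {0↦1, 1↦5, 2↦4}  →  V:4 E:4  edges: 0-q->0 1-p->0 2-q->0 4-q->2
3. fire R2 via {0↦1, 1↦4, 2↦2}  →  V:3 E:3  edges: 0-q->0 1-p->0 2-q->0
4. fire R2 via {0↦1, 1↦2, 2↦0}  →  V:2 E:2  edges: 0-q->0 1-p->0
final graph: no rule applies after step 4
NF nodes: {0:A, 1:B}

Answer: 2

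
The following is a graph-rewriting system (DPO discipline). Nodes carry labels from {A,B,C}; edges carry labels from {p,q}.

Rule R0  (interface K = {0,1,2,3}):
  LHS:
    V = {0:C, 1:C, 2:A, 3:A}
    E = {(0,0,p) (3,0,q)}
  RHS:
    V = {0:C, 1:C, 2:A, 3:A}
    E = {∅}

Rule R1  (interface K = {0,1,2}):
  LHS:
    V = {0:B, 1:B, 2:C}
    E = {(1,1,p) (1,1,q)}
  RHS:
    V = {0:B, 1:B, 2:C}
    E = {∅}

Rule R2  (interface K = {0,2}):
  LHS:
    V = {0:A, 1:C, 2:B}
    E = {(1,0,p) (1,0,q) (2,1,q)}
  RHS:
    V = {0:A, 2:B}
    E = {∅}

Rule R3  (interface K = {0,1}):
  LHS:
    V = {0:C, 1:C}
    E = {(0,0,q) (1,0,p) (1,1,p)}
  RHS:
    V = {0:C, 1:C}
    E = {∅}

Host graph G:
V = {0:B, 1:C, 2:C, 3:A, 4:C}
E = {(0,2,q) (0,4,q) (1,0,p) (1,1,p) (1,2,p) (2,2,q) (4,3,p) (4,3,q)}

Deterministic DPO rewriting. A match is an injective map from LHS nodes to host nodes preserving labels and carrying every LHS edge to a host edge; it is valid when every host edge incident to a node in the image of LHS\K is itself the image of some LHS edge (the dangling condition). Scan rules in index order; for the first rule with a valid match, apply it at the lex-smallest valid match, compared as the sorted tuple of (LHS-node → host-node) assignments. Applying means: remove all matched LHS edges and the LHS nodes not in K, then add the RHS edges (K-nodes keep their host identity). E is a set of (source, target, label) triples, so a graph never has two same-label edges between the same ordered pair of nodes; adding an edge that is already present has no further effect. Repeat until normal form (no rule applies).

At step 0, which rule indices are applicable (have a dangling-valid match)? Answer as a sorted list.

R0: no valid match — LHS pattern not found
R1: no valid match — LHS pattern not found
R2: 1 valid match — {0↦3, 1↦4, 2↦0}
R3: 1 valid match — {0↦2, 1↦1}

Answer: [R2,R3]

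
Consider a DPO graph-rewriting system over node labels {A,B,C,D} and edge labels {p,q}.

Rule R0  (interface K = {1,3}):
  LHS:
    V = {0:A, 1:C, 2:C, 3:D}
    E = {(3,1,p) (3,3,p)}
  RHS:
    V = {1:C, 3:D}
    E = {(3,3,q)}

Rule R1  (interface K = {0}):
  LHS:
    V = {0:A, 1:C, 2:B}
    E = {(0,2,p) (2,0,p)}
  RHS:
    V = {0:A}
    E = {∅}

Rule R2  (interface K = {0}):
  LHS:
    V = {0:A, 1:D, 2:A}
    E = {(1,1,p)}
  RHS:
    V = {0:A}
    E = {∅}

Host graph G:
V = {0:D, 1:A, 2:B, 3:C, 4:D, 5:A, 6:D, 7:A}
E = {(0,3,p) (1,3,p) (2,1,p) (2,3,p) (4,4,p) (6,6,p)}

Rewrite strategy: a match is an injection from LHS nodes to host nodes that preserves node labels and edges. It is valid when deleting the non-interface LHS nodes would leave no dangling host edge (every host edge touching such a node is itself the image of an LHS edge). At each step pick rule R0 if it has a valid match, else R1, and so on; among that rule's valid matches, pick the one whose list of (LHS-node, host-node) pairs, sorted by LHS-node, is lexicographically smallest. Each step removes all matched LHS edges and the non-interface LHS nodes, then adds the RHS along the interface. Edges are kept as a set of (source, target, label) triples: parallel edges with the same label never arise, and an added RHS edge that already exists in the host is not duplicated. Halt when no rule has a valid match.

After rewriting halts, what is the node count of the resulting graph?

Answer: 4

Derivation:
start.  V:8 E:6  edges: 0-p->3 1-p->3 2-p->1 2-p->3 4-p->4 6-p->6
1. fire R2 via {0↦1, 1↦4, 2↦5}  →  V:6 E:5  edges: 0-p->3 1-p->3 2-p->1 2-p->3 6-p->6
2. fire R2 via {0↦1, 1↦6, 2↦7}  →  V:4 E:4  edges: 0-p->3 1-p->3 2-p->1 2-p->3
normal form: no rule applies after step 2
NF nodes: {0:D, 1:A, 2:B, 3:C}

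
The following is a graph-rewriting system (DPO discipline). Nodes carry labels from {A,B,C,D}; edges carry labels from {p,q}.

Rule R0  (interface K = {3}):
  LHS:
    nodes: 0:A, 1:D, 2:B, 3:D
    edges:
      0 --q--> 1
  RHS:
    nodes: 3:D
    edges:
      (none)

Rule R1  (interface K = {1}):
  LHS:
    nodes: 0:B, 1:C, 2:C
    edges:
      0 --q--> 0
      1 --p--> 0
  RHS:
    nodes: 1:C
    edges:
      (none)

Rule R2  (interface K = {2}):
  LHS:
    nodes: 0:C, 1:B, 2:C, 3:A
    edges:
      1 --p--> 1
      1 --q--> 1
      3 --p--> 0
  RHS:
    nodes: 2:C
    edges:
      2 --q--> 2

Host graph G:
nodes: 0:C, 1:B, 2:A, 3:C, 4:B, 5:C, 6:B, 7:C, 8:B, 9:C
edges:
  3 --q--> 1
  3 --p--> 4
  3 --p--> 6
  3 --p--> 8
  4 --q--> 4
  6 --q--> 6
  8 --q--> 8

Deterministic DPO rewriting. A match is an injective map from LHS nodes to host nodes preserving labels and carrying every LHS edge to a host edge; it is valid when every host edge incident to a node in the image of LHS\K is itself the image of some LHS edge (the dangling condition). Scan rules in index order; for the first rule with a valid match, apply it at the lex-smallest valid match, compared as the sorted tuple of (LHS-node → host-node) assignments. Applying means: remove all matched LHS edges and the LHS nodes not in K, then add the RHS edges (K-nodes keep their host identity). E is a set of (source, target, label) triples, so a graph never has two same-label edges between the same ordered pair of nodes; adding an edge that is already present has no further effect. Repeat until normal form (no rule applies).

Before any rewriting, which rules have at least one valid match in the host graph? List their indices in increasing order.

Answer: [R1]

Rewrite trace:
R0: no valid match — LHS pattern not found
R1: 12 valid matches — {0↦4, 1↦3, 2↦0}, {0↦4, 1↦3, 2↦5}, {0↦4, 1↦3, 2↦7} (+9 more)
R2: no valid match — LHS pattern not found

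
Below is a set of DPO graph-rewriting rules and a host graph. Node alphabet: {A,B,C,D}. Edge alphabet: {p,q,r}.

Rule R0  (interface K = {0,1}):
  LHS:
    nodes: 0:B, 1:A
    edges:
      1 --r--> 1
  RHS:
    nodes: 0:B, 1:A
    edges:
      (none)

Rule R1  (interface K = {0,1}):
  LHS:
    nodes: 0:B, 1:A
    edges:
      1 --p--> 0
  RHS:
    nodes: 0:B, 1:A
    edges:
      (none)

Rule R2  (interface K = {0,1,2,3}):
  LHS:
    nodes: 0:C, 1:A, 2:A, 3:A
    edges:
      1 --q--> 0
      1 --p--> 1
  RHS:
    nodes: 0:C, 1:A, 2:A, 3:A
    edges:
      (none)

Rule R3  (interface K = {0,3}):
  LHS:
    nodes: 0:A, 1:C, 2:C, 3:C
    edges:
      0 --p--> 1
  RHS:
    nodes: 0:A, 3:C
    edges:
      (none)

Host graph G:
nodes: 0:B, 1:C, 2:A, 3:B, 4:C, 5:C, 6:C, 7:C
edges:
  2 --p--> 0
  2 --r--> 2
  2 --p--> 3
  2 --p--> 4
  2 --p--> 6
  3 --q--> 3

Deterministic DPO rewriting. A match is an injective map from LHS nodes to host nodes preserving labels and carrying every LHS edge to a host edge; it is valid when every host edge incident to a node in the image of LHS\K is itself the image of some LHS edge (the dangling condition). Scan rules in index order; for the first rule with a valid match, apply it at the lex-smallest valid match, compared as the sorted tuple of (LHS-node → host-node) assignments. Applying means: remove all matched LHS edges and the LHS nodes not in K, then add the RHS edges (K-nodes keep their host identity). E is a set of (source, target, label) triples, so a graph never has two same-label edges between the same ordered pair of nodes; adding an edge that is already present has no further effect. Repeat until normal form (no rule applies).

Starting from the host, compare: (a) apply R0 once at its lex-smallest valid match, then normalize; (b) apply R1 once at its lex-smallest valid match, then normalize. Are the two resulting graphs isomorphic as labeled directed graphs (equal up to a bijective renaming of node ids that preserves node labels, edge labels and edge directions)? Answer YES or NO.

Answer: YES

Rewrite trace:
branch R0-first: apply at {0↦0, 1↦2} → |E|=5, then 4 more step(s) → NF |V|=4 |E|=1 V={0:B, 2:A, 3:B, 7:C} E=3-q->3
branch R1-first: apply at {0↦0, 1↦2} → |E|=5, then 4 more step(s) → NF |V|=4 |E|=1 V={0:B, 2:A, 3:B, 7:C} E=3-q->3
graphs isomorphic (equal up to label-preserving node renaming)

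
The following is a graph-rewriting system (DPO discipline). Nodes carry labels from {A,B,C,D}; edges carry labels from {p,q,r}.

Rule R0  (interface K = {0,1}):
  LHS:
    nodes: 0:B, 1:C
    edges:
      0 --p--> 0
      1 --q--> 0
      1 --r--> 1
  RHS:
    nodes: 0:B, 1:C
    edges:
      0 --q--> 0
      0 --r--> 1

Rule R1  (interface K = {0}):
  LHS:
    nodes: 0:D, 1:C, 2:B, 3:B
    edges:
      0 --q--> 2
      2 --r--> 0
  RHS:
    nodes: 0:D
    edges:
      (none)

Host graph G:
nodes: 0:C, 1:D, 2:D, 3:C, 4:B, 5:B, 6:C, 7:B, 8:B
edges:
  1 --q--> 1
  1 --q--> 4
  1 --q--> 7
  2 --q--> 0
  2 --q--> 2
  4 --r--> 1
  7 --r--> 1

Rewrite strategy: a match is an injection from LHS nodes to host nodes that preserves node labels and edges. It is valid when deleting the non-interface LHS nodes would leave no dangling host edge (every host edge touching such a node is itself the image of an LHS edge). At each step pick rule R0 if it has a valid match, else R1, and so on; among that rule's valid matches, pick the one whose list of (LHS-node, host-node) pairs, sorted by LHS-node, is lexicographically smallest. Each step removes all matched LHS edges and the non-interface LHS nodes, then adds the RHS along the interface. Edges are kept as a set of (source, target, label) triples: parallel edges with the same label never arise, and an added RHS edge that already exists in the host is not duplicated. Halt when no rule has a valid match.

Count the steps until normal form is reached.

start.  V:9 E:7  edges: 1-q->1 1-q->4 1-q->7 2-q->0 2-q->2 4-r->1 7-r->1
1. fire R1 via {0↦1, 1↦3, 2↦4, 3↦5}  →  V:6 E:5  edges: 1-q->1 1-q->7 2-q->0 2-q->2 7-r->1
2. fire R1 via {0↦1, 1↦6, 2↦7, 3↦8}  →  V:3 E:3  edges: 1-q->1 2-q->0 2-q->2
final graph: no rule applies after step 2

Answer: 2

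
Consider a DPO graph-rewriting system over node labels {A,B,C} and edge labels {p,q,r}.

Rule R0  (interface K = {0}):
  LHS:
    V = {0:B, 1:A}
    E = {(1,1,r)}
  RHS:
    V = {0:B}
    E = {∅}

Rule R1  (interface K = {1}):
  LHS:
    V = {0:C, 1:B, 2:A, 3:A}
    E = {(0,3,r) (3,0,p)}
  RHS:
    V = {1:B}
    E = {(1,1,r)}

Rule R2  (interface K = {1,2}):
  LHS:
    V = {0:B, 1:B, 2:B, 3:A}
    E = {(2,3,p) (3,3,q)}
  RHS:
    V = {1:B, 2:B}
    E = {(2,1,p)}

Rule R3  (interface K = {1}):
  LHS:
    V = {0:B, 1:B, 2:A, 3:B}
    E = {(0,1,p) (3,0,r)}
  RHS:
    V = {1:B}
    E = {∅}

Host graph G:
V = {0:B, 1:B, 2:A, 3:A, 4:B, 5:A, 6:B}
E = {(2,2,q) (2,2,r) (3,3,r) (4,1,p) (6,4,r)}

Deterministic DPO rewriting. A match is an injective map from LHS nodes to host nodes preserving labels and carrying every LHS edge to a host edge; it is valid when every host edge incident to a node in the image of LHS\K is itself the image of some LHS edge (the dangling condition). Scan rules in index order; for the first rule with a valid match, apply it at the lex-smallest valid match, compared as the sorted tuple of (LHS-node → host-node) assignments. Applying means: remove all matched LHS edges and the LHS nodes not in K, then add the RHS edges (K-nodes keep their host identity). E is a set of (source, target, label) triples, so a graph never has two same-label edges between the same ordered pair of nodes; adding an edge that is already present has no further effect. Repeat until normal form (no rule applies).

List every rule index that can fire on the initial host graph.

Answer: [R0,R3]

Rewrite trace:
R0: 4 valid matches — {0↦0, 1↦3}, {0↦1, 1↦3}, {0↦4, 1↦3} (+1 more)
R1: no valid match — LHS pattern not found
R2: no valid match — LHS pattern not found
R3: 1 valid match — {0↦4, 1↦1, 2↦5, 3↦6}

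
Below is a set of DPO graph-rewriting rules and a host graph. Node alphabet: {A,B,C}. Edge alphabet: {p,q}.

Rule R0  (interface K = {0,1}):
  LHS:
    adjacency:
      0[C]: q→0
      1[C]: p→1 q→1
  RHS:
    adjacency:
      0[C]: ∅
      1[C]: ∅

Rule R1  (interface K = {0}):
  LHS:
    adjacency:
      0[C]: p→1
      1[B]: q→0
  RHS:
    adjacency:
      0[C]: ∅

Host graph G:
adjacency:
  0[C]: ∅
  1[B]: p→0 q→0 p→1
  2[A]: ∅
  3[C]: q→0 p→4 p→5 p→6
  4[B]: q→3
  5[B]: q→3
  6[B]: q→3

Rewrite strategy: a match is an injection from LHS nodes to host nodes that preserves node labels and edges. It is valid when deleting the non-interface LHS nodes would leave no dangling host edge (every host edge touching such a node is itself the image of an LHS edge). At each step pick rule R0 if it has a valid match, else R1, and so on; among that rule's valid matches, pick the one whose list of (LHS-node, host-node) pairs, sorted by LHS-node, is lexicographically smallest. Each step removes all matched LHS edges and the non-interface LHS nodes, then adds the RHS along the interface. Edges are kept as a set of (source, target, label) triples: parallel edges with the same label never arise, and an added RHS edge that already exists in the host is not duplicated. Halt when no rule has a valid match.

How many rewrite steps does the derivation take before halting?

[0] host  ⇒  7 nodes, 10 edges  {1-p->0 1-q->0 1-p->1 3-q->0 3-p->4 3-p->5 3-p->6 4-q->3 5-q->3 6-q->3}
[1] R1 @ {0↦3, 1↦4}  ⇒  6 nodes, 8 edges  {1-p->0 1-q->0 1-p->1 3-q->0 3-p->5 3-p->6 5-q->3 6-q->3}
[2] R1 @ {0↦3, 1↦5}  ⇒  5 nodes, 6 edges  {1-p->0 1-q->0 1-p->1 3-q->0 3-p->6 6-q->3}
[3] R1 @ {0↦3, 1↦6}  ⇒  4 nodes, 4 edges  {1-p->0 1-q->0 1-p->1 3-q->0}
halt: no rule applies after step 3

Answer: 3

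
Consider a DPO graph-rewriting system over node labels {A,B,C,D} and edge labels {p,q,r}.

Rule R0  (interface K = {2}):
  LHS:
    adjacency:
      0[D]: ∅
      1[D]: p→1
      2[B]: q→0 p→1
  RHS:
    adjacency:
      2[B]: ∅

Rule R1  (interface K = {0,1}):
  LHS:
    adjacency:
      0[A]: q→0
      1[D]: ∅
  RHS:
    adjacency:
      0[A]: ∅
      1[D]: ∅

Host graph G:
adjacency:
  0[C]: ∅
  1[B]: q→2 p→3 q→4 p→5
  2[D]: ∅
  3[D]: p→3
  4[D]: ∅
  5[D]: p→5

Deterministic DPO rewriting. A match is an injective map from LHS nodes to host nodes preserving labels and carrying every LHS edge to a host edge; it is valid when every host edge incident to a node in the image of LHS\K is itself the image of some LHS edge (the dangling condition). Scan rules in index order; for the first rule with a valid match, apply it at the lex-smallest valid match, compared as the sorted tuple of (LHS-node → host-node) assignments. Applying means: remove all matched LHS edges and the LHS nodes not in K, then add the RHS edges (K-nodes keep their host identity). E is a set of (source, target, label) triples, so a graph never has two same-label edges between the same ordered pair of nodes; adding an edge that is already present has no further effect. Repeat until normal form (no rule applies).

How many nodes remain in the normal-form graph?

Answer: 2

Rewrite trace:
start.  V:6 E:6  edges: 1-q->2 1-p->3 1-q->4 1-p->5 3-p->3 5-p->5
1. fire R0 via {0↦2, 1↦3, 2↦1}  →  V:4 E:3  edges: 1-q->4 1-p->5 5-p->5
2. fire R0 via {0↦4, 1↦5, 2↦1}  →  V:2 E:0  edges: ∅
halt: no rule applies after step 2
NF nodes: {0:C, 1:B}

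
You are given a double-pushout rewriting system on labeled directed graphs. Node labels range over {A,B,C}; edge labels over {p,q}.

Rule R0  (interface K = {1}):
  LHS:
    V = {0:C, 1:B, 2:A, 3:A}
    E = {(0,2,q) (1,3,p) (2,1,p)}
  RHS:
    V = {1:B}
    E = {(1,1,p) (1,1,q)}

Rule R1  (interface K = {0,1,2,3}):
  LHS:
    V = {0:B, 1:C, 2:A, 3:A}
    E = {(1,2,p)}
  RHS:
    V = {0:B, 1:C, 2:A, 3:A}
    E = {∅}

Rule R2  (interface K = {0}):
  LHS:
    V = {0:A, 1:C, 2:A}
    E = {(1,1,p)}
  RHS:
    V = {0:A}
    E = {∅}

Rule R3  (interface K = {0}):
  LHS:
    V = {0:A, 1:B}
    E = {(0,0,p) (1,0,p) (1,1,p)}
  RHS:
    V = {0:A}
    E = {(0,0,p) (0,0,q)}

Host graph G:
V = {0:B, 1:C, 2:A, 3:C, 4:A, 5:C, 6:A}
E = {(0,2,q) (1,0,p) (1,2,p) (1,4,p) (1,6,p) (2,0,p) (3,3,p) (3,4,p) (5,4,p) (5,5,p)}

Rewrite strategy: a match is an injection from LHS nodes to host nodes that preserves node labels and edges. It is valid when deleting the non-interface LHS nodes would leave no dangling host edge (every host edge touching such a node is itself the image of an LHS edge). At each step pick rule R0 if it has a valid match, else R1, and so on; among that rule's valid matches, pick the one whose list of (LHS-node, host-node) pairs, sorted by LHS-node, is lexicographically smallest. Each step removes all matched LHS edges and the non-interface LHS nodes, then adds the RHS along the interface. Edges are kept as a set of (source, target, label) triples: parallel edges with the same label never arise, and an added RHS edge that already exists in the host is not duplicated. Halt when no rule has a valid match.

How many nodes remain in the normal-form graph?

Answer: 3

Rewrite trace:
start.  V:7 E:10  edges: 0-q->2 1-p->0 1-p->2 1-p->4 1-p->6 2-p->0 3-p->3 3-p->4 5-p->4 5-p->5
1. fire R1 via {0↦0, 1↦1, 2↦2, 3↦4}  →  V:7 E:9  edges: 0-q->2 1-p->0 1-p->4 1-p->6 2-p->0 3-p->3 3-p->4 5-p->4 5-p->5
2. fire R1 via {0↦0, 1↦1, 2↦4, 3↦2}  →  V:7 E:8  edges: 0-q->2 1-p->0 1-p->6 2-p->0 3-p->3 3-p->4 5-p->4 5-p->5
3. fire R1 via {0↦0, 1↦1, 2↦6, 3↦2}  →  V:7 E:7  edges: 0-q->2 1-p->0 2-p->0 3-p->3 3-p->4 5-p->4 5-p->5
4. fire R1 via {0↦0, 1↦3, 2↦4, 3↦2}  →  V:7 E:6  edges: 0-q->2 1-p->0 2-p->0 3-p->3 5-p->4 5-p->5
5. fire R1 via {0↦0, 1↦5, 2↦4, 3↦2}  →  V:7 E:5  edges: 0-q->2 1-p->0 2-p->0 3-p->3 5-p->5
6. fire R2 via {0↦2, 1↦3, 2↦4}  →  V:5 E:4  edges: 0-q->2 1-p->0 2-p->0 5-p->5
7. fire R2 via {0↦2, 1↦5, 2↦6}  →  V:3 E:3  edges: 0-q->2 1-p->0 2-p->0
final graph: no rule applies after step 7
NF nodes: {0:B, 1:C, 2:A}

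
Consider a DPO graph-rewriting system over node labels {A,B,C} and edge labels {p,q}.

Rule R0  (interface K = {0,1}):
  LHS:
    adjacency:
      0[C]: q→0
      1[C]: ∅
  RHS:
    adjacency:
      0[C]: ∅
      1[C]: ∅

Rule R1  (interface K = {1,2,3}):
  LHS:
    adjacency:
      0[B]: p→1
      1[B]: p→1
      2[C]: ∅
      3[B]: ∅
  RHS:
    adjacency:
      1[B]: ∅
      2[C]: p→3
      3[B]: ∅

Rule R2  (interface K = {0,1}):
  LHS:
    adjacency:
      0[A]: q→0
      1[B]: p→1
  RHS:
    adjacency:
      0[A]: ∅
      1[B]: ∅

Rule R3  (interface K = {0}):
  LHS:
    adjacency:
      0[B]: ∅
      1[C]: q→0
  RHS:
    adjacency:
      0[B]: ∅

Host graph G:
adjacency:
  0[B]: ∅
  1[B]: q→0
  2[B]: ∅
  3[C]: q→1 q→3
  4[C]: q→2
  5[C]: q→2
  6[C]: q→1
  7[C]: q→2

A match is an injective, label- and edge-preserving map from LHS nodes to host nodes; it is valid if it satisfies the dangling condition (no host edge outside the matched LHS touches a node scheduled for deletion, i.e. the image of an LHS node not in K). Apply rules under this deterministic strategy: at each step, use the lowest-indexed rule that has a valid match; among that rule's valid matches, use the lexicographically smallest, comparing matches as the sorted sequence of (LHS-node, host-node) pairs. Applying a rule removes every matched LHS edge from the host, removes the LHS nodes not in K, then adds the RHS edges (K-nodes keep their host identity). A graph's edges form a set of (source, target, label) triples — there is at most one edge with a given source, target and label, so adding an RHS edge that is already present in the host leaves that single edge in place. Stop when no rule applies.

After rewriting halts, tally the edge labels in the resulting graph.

[0] host  ⇒  8 nodes, 7 edges  {1-q->0 3-q->1 3-q->3 4-q->2 5-q->2 6-q->1 7-q->2}
[1] R0 @ {0↦3, 1↦4}  ⇒  8 nodes, 6 edges  {1-q->0 3-q->1 4-q->2 5-q->2 6-q->1 7-q->2}
[2] R3 @ {0↦1, 1↦3}  ⇒  7 nodes, 5 edges  {1-q->0 4-q->2 5-q->2 6-q->1 7-q->2}
[3] R3 @ {0↦1, 1↦6}  ⇒  6 nodes, 4 edges  {1-q->0 4-q->2 5-q->2 7-q->2}
[4] R3 @ {0↦2, 1↦4}  ⇒  5 nodes, 3 edges  {1-q->0 5-q->2 7-q->2}
[5] R3 @ {0↦2, 1↦5}  ⇒  4 nodes, 2 edges  {1-q->0 7-q->2}
[6] R3 @ {0↦2, 1↦7}  ⇒  3 nodes, 1 edges  {1-q->0}
normal form: no rule applies after step 6
NF edges: [(1, 0, 'q')]

Answer: q:1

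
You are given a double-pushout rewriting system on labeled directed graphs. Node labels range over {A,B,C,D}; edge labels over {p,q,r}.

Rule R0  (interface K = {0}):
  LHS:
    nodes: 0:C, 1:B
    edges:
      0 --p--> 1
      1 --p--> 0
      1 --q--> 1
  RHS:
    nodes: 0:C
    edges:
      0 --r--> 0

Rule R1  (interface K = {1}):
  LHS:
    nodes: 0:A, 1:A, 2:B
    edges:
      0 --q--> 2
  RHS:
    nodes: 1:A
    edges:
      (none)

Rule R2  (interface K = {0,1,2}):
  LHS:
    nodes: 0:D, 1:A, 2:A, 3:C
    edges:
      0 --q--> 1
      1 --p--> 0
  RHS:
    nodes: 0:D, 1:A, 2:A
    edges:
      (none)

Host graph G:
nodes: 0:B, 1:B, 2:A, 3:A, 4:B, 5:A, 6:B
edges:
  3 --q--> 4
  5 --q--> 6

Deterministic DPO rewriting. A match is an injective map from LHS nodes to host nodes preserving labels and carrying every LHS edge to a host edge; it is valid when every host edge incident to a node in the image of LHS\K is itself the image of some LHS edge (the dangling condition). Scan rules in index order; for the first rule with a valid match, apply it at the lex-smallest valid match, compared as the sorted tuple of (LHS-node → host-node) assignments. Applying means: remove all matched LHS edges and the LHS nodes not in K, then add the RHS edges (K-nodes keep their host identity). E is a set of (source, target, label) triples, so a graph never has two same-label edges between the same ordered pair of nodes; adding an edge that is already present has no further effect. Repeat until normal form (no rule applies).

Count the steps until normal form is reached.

initial: |V|=7 |E|=2  E = 3-q->4 5-q->6
step 1: apply R1 at {0↦3, 1↦2, 2↦4}  → |V|=5 |E|=1  E = 5-q->6
step 2: apply R1 at {0↦5, 1↦2, 2↦6}  → |V|=3 |E|=0  E = ∅
final graph: no rule applies after step 2

Answer: 2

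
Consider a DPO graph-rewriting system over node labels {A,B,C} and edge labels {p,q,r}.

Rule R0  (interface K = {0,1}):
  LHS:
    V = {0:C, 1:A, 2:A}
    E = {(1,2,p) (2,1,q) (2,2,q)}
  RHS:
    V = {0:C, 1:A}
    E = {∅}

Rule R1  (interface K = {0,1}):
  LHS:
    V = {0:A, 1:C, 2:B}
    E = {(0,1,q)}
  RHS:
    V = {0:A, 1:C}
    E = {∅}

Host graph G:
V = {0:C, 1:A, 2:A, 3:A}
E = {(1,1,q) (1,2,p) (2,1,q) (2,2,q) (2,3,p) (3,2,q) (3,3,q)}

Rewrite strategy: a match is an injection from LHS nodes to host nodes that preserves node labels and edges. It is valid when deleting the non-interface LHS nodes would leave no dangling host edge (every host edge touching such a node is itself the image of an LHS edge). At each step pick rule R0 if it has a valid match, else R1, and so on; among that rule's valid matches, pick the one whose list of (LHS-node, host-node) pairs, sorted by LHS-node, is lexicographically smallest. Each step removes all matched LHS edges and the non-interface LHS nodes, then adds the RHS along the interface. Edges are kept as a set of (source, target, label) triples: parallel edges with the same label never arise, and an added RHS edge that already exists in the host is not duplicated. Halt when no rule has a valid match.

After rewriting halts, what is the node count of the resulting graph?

start.  V:4 E:7  edges: 1-q->1 1-p->2 2-q->1 2-q->2 2-p->3 3-q->2 3-q->3
1. fire R0 via {0↦0, 1↦2, 2↦3}  →  V:3 E:4  edges: 1-q->1 1-p->2 2-q->1 2-q->2
2. fire R0 via {0↦0, 1↦1, 2↦2}  →  V:2 E:1  edges: 1-q->1
final graph: no rule applies after step 2
NF nodes: {0:C, 1:A}

Answer: 2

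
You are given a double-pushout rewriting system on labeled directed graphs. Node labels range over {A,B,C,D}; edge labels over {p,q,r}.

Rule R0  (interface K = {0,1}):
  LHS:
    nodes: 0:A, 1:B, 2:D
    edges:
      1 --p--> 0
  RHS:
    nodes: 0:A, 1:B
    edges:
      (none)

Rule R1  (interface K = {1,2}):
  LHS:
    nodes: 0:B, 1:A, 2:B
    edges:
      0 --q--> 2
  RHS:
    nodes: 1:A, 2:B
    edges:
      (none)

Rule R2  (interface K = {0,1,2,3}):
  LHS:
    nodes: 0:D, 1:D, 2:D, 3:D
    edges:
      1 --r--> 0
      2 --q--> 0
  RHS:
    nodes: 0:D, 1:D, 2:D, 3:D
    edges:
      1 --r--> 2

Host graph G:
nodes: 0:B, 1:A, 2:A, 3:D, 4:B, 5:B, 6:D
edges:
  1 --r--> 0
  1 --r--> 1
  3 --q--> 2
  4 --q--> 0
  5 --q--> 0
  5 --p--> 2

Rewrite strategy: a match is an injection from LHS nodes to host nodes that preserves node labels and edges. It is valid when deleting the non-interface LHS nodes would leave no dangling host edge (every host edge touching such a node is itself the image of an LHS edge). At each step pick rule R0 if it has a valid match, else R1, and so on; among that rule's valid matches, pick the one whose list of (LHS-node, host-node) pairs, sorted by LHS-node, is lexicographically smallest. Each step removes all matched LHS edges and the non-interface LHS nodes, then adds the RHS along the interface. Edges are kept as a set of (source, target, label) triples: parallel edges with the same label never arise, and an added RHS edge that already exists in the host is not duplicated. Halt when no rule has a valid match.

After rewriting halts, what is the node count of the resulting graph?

initial: |V|=7 |E|=6  E = 1-r->0 1-r->1 3-q->2 4-q->0 5-q->0 5-p->2
step 1: apply R0 at {0↦2, 1↦5, 2↦6}  → |V|=6 |E|=5  E = 1-r->0 1-r->1 3-q->2 4-q->0 5-q->0
step 2: apply R1 at {0↦4, 1↦1, 2↦0}  → |V|=5 |E|=4  E = 1-r->0 1-r->1 3-q->2 5-q->0
step 3: apply R1 at {0↦5, 1↦1, 2↦0}  → |V|=4 |E|=3  E = 1-r->0 1-r->1 3-q->2
halt: no rule applies after step 3
NF nodes: {0:B, 1:A, 2:A, 3:D}

Answer: 4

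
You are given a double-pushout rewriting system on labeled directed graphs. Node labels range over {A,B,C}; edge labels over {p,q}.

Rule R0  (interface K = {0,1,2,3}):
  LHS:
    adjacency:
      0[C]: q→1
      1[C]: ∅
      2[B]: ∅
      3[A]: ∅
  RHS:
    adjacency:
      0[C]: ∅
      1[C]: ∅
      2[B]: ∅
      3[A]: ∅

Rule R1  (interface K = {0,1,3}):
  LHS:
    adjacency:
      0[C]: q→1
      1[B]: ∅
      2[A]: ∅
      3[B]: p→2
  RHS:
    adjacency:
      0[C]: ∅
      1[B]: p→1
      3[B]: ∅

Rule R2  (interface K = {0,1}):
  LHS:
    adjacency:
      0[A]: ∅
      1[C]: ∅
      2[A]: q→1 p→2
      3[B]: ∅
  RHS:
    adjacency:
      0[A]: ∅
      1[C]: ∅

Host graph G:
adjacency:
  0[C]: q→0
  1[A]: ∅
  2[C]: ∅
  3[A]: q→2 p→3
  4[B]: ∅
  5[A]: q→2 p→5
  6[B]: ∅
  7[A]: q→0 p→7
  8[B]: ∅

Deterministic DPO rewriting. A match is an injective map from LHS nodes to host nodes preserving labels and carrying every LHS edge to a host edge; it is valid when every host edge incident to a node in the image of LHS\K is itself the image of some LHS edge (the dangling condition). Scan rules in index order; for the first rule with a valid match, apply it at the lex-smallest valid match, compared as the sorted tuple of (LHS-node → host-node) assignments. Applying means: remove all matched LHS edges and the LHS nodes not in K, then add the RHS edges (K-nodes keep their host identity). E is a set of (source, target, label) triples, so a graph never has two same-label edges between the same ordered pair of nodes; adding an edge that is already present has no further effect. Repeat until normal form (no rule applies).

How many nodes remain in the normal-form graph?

Answer: 3

Rewrite trace:
start.  V:9 E:7  edges: 0-q->0 3-q->2 3-p->3 5-q->2 5-p->5 7-q->0 7-p->7
1. fire R2 via {0↦1, 1↦0, 2↦7, 3↦4}  →  V:7 E:5  edges: 0-q->0 3-q->2 3-p->3 5-q->2 5-p->5
2. fire R2 via {0↦1, 1↦2, 2↦3, 3↦6}  →  V:5 E:3  edges: 0-q->0 5-q->2 5-p->5
3. fire R2 via {0↦1, 1↦2, 2↦5, 3↦8}  →  V:3 E:1  edges: 0-q->0
halt: no rule applies after step 3
NF nodes: {0:C, 1:A, 2:C}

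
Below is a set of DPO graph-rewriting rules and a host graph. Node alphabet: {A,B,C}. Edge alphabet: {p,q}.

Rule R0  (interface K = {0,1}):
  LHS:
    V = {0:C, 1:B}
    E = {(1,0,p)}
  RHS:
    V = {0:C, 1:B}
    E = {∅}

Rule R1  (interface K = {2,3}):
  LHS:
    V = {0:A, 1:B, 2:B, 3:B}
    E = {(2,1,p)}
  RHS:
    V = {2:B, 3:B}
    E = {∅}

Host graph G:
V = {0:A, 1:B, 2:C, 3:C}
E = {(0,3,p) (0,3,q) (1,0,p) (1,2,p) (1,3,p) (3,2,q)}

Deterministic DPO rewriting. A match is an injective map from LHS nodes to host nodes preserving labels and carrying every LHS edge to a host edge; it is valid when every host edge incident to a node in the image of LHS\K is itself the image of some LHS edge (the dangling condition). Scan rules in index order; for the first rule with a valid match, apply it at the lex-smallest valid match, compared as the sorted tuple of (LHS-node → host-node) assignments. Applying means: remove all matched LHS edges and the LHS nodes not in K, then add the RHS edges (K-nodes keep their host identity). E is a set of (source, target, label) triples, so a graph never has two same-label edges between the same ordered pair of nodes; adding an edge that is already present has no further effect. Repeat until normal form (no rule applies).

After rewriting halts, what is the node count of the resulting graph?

initial: |V|=4 |E|=6  E = 0-p->3 0-q->3 1-p->0 1-p->2 1-p->3 3-q->2
step 1: apply R0 at {0↦2, 1↦1}  → |V|=4 |E|=5  E = 0-p->3 0-q->3 1-p->0 1-p->3 3-q->2
step 2: apply R0 at {0↦3, 1↦1}  → |V|=4 |E|=4  E = 0-p->3 0-q->3 1-p->0 3-q->2
halt: no rule applies after step 2
NF nodes: {0:A, 1:B, 2:C, 3:C}

Answer: 4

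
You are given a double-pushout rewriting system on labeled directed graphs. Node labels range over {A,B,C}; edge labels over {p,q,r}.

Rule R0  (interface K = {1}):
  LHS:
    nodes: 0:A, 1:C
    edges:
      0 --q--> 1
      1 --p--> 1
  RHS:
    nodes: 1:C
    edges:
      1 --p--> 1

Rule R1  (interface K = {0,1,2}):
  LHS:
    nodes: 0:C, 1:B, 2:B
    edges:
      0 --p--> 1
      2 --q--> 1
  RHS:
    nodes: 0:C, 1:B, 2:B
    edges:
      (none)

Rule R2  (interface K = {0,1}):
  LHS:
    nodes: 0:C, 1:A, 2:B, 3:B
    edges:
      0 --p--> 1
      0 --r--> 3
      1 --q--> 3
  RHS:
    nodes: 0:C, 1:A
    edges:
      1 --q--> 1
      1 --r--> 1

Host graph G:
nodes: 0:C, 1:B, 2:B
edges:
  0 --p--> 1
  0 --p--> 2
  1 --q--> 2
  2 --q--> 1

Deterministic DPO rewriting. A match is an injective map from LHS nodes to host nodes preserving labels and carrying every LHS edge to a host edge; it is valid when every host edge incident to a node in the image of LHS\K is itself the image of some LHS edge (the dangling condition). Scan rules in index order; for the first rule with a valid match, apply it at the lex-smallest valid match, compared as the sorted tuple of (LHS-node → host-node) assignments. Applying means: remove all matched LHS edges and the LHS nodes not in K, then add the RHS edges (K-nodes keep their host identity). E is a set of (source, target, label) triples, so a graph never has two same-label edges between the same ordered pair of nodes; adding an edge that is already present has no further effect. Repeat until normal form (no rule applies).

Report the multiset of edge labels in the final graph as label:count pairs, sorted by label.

initial: |V|=3 |E|=4  E = 0-p->1 0-p->2 1-q->2 2-q->1
step 1: apply R1 at {0↦0, 1↦1, 2↦2}  → |V|=3 |E|=2  E = 0-p->2 1-q->2
step 2: apply R1 at {0↦0, 1↦2, 2↦1}  → |V|=3 |E|=0  E = ∅
normal form: no rule applies after step 2
NF edges: []

Answer: (no edges)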